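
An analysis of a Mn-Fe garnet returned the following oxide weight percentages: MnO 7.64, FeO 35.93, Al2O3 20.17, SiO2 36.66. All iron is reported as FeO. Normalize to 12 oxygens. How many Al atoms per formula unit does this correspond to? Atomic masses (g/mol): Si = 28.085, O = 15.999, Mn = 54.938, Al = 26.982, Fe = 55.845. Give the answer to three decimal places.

1.961 Al apfu

MnO: 7.64/70.937 = 0.10770 mol → 0.10770 mol Mn, 0.10770 mol O.
FeO: 35.93/71.844 = 0.50011 mol → 0.50011 mol Fe, 0.50011 mol O.
Al2O3: 20.17/101.961 = 0.19782 mol → 0.39564 mol Al, 0.59346 mol O.
SiO2: 36.66/60.083 = 0.61016 mol → 0.61016 mol Si, 1.22032 mol O.
Total oxygen = 2.42159 mol. Normalization factor = 12/2.42159 = 4.95542.
Al per 12 O = 0.39564 × 4.95542 = 1.961.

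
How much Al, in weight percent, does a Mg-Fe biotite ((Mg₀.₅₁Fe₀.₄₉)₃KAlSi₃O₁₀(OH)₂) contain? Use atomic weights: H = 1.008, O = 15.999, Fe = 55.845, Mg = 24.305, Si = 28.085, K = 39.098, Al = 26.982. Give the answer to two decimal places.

5.82 weight percent

Molar mass of (Mg₀.₅₁Fe₀.₄₉)₃KAlSi₃O₁₀(OH)₂: 1.53*24.305 + 1.47*55.845 + 1*39.098 + 1*26.982 + 3*28.085 + 12*15.999 + 2*1.008 = 463.618 g/mol.
Mass of Al per formula unit: 1 × 26.982 = 26.982 g.
Weight fraction Al = 26.982 / 463.618 = 0.0582.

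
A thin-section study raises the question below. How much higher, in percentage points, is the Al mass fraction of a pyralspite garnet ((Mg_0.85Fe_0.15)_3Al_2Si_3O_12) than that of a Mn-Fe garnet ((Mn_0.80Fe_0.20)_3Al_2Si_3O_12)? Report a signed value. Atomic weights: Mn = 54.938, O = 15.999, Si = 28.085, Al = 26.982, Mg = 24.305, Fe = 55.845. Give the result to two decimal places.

Al in (Mg_0.85Fe_0.15)_3Al_2Si_3O_12: molar mass 417.315 g/mol; 2×26.982 = 53.964 g → 12.93 wt%.
Al in (Mn_0.80Fe_0.20)_3Al_2Si_3O_12: molar mass 495.565 g/mol; 2×26.982 = 53.964 g → 10.89 wt%.
Difference = 12.93 − 10.89 = 2.04 percentage points.

2.04 percentage points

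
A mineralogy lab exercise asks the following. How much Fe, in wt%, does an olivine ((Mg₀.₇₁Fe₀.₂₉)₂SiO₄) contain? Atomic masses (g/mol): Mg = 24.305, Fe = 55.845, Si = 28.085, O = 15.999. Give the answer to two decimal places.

Molar mass of (Mg₀.₇₁Fe₀.₂₉)₂SiO₄: 1.42*24.305 + 0.58*55.845 + 1*28.085 + 4*15.999 = 158.984 g/mol.
Mass of Fe per formula unit: 0.58 × 55.845 = 32.390 g.
Weight fraction Fe = 32.390 / 158.984 = 0.2037.

20.37 wt%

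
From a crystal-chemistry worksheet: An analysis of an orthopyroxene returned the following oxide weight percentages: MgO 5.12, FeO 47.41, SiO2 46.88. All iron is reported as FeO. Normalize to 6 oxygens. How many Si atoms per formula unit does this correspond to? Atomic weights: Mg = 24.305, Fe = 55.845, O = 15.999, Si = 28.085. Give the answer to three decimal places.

5.12 wt% MgO ÷ 40.304 g/mol = 0.12703 mol, giving 0.12703 Mg and 0.12703 O.
47.41 wt% FeO ÷ 71.844 g/mol = 0.65990 mol, giving 0.65990 Fe and 0.65990 O.
46.88 wt% SiO2 ÷ 60.083 g/mol = 0.78025 mol, giving 0.78025 Si and 1.56050 O.
Oxygen sums to 2.34743; scaling by 6/2.34743 = 2.55599 puts the formula on 6 O.
Si: 0.78025 × 2.55599 = 1.994 atoms per formula unit.

1.994 Si apfu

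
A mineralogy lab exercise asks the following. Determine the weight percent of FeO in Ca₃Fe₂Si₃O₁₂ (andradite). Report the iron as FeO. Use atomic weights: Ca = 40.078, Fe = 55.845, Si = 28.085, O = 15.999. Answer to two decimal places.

M(Ca₃Fe₂Si₃O₁₂) = 508.167 g/mol; M(FeO) = 71.844 g/mol.
Moles FeO per formula unit = 2 Fe ÷ 1 = 2.0000.
FeO fraction = (2.0000 × 71.844) / 508.167 = 143.688/508.167 = 0.2828.

28.28 wt%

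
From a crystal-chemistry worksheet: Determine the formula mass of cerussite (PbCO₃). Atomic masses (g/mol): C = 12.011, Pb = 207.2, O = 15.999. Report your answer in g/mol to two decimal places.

The formula mass is the sum 1·207.2 + 1·12.011 + 3·15.999.

267.21 g/mol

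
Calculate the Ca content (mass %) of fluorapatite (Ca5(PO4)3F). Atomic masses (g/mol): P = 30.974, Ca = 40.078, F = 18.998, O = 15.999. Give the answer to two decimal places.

M(Ca5(PO4)3F) = 504.298 g/mol.
Ca contributes 5 × 40.078 = 200.390 g per mole.
200.390/504.298 = 0.3974 → 39.74%.

39.74 mass %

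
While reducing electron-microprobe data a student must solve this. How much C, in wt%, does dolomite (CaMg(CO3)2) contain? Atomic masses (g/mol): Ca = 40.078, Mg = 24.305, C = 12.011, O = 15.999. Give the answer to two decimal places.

Molar mass of CaMg(CO3)2: 1×40.078 + 1×24.305 + 2×12.011 + 6×15.999 = 184.399 g/mol.
Mass of C per formula unit: 2 × 12.011 = 24.022 g.
Weight fraction C = 24.022 / 184.399 = 0.1303.

13.03 wt%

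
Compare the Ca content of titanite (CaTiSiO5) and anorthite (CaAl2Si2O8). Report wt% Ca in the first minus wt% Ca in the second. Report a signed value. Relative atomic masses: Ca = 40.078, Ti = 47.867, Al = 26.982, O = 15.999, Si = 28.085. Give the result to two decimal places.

Ca in CaTiSiO5: molar mass 196.025 g/mol; 1×40.078 = 40.078 g → 20.45 wt%.
Ca in CaAl2Si2O8: molar mass 278.204 g/mol; 1×40.078 = 40.078 g → 14.41 wt%.
Difference = 20.45 − 14.41 = 6.04 percentage points.

6.04 percentage points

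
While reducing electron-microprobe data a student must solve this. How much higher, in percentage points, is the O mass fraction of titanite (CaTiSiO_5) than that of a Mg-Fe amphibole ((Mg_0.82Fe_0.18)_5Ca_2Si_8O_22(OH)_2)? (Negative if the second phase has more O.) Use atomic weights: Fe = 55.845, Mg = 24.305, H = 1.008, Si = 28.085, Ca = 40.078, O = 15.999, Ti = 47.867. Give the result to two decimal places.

M(CaTiSiO_5) = 196.025 g/mol, so wt% O = 79.995/196.025 × 100 = 40.81%.
M((Mg_0.82Fe_0.18)_5Ca_2Si_8O_22(OH)_2) = 840.739 g/mol, so wt% O = 383.976/840.739 × 100 = 45.67%.
40.81 − 45.67 = -4.86 pp.

-4.86 percentage points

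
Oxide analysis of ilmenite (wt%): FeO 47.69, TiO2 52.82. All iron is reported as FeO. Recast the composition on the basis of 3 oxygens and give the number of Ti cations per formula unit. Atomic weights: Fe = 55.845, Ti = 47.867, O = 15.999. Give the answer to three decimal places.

47.69 wt% FeO ÷ 71.844 g/mol = 0.66380 mol, giving 0.66380 Fe and 0.66380 O.
52.82 wt% TiO2 ÷ 79.865 g/mol = 0.66137 mol, giving 0.66137 Ti and 1.32274 O.
Oxygen sums to 1.98654; scaling by 3/1.98654 = 1.51016 puts the formula on 3 O.
Ti: 0.66137 × 1.51016 = 0.999 atoms per formula unit.

0.999 Ti apfu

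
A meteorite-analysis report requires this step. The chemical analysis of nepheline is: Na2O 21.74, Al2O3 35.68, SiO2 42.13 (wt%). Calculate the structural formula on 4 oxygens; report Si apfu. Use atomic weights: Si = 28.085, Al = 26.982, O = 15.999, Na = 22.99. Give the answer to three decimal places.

Na2O (M=61.979): mol = 0.35076; Na = 0.70152, O = 0.35076.
Al2O3 (M=101.961): mol = 0.34994; Al = 0.69988, O = 1.04982.
SiO2 (M=60.083): mol = 0.70120; Si = 0.70120, O = 1.40240.
ΣO = 2.80298; factor = 4/ΣO = 1.42705.
Si apfu = 0.70120 × 1.42705 = 1.001.

1.001 Si apfu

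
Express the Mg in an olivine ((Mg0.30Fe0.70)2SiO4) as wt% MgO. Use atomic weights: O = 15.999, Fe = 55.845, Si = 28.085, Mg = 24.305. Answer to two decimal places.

M((Mg0.30Fe0.70)2SiO4) = 184.847 g/mol; M(MgO) = 40.304 g/mol.
Moles MgO per formula unit = 0.60 Mg ÷ 1 = 0.6000.
MgO fraction = (0.6000 × 40.304) / 184.847 = 24.182/184.847 = 0.1308.

13.08 wt%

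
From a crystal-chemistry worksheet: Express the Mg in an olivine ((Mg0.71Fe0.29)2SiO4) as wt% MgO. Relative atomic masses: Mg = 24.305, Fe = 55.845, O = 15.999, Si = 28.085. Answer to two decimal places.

Molar mass of (Mg0.71Fe0.29)2SiO4 = 1.42·24.305 + 0.58·55.845 + 1·28.085 + 4·15.999 = 158.984 g/mol.
Each formula unit contains 1.42 Mg, equivalent to 1.42/1 = 1.4200 mol MgO.
M(MgO) = 1×24.305 + 1×15.999 = 40.304 g/mol.
Mass of MgO per formula unit = 1.4200 × 40.304 = 57.232 g.
MgO wt% = 57.232 / 158.984 × 100 = 36.00%.

36.00 wt%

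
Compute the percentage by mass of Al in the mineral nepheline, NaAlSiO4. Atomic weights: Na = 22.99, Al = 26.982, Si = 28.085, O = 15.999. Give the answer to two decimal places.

18.99 mass %

M(NaAlSiO4) = 142.053 g/mol.
Al contributes 1 × 26.982 = 26.982 g per mole.
26.982/142.053 = 0.1899 → 18.99%.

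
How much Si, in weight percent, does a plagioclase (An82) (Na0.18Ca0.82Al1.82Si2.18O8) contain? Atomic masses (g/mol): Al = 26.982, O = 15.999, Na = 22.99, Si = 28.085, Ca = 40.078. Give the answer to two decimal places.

22.24 weight percent

Formula mass = 0.18·22.99 + 0.82·40.078 + 1.82·26.982 + 2.18·28.085 + 8·15.999 = 275.327 g/mol, of which 61.225 g is Si.
So Si makes up 61.225/275.327 = 0.2224 of the mass, i.e. 22.24%.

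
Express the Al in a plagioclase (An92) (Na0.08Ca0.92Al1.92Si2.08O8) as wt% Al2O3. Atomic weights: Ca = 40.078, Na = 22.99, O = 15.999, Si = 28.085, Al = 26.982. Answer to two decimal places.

Molar mass of Na0.08Ca0.92Al1.92Si2.08O8 = 0.08×22.99 + 0.92×40.078 + 1.92×26.982 + 2.08×28.085 + 8×15.999 = 276.925 g/mol.
Each formula unit contains 1.92 Al, equivalent to 1.92/2 = 0.9600 mol Al2O3.
M(Al2O3) = 2×26.982 + 3×15.999 = 101.961 g/mol.
Mass of Al2O3 per formula unit = 0.9600 × 101.961 = 97.883 g.
Al2O3 wt% = 97.883 / 276.925 × 100 = 35.35%.

35.35 wt%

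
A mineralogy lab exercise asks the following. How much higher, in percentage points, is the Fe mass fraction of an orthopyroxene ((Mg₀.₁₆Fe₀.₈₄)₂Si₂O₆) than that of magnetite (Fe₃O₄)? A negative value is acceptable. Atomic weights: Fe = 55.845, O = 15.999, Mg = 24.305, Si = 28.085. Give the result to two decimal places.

M((Mg₀.₁₆Fe₀.₈₄)₂Si₂O₆) = 253.761 g/mol, so wt% Fe = 93.820/253.761 × 100 = 36.97%.
M(Fe₃O₄) = 231.531 g/mol, so wt% Fe = 167.535/231.531 × 100 = 72.36%.
36.97 − 72.36 = -35.39 pp.

-35.39 percentage points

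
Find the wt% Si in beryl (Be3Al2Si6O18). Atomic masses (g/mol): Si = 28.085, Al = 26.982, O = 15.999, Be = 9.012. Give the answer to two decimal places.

Formula mass = 3·9.012 + 2·26.982 + 6·28.085 + 18·15.999 = 537.492 g/mol, of which 168.510 g is Si.
So Si makes up 168.510/537.492 = 0.3135 of the mass, i.e. 31.35%.

31.35 mass %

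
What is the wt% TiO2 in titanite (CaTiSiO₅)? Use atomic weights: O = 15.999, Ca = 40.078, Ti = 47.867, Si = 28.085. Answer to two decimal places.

40.74 wt%

M(CaTiSiO₅) = 196.025 g/mol; M(TiO2) = 79.865 g/mol.
Moles TiO2 per formula unit = 1 Ti ÷ 1 = 1.0000.
TiO2 fraction = (1.0000 × 79.865) / 196.025 = 79.865/196.025 = 0.4074.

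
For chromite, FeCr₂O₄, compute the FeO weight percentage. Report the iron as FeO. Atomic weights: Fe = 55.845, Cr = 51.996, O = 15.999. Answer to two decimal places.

Molar mass of FeCr₂O₄ = 1×55.845 + 2×51.996 + 4×15.999 = 223.833 g/mol.
Each formula unit contains 1 Fe, equivalent to 1/1 = 1.0000 mol FeO.
M(FeO) = 1×55.845 + 1×15.999 = 71.844 g/mol.
Mass of FeO per formula unit = 1.0000 × 71.844 = 71.844 g.
FeO wt% = 71.844 / 223.833 × 100 = 32.10%.

32.10 wt%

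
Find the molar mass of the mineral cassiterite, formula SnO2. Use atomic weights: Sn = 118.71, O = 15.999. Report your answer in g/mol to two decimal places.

150.71 g/mol

Sn: 1 × 118.71 = 118.7100
O: 2 × 15.999 = 31.9980
Summing the contributions gives the formula mass.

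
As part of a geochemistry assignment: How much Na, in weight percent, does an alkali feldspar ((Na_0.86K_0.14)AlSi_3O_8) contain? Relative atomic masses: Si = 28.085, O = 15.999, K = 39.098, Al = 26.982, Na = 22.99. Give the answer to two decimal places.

Molar mass of (Na_0.86K_0.14)AlSi_3O_8: 0.86·22.99 + 0.14·39.098 + 1·26.982 + 3·28.085 + 8·15.999 = 264.474 g/mol.
Mass of Na per formula unit: 0.86 × 22.99 = 19.771 g.
Weight fraction Na = 19.771 / 264.474 = 0.0748.

7.48 weight percent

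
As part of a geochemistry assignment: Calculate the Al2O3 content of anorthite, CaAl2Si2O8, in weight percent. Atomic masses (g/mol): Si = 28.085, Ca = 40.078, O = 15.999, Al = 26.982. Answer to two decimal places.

36.65 wt%

Formula mass = 278.204 g/mol.
2 Al → 1.0000 mol Al2O3 per formula unit; M(Al2O3) = 101.961, so Al2O3 mass = 101.961 g.
101.961/278.204 × 100 = 36.65 wt%.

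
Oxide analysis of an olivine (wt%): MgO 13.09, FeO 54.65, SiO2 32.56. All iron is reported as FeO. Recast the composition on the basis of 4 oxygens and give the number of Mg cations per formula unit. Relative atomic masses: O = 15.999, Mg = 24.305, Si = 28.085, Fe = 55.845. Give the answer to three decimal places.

0.599 Mg apfu

13.09 wt% MgO ÷ 40.304 g/mol = 0.32478 mol, giving 0.32478 Mg and 0.32478 O.
54.65 wt% FeO ÷ 71.844 g/mol = 0.76068 mol, giving 0.76068 Fe and 0.76068 O.
32.56 wt% SiO2 ÷ 60.083 g/mol = 0.54192 mol, giving 0.54192 Si and 1.08384 O.
Oxygen sums to 2.16930; scaling by 4/2.16930 = 1.84391 puts the formula on 4 O.
Mg: 0.32478 × 1.84391 = 0.599 atoms per formula unit.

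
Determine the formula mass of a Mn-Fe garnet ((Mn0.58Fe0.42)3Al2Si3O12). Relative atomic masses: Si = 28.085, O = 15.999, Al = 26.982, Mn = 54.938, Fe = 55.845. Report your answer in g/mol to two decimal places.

M = 1.74×54.938 + 1.26×55.845 + 2×26.982 + 3×28.085 + 12×15.999

496.16 g/mol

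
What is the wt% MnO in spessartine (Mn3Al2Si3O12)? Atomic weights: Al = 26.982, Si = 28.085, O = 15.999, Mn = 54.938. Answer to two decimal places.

42.99 wt%

Molar mass of Mn3Al2Si3O12 = 3*54.938 + 2*26.982 + 3*28.085 + 12*15.999 = 495.021 g/mol.
Each formula unit contains 3 Mn, equivalent to 3/1 = 3.0000 mol MnO.
M(MnO) = 1×54.938 + 1×15.999 = 70.937 g/mol.
Mass of MnO per formula unit = 3.0000 × 70.937 = 212.811 g.
MnO wt% = 212.811 / 495.021 × 100 = 42.99%.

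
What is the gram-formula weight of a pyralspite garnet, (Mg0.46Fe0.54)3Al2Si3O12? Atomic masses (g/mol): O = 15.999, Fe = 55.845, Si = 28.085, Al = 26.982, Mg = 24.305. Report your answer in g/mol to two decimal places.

454.22 g/mol

M = 1.38(24.305) + 1.62(55.845) + 2(26.982) + 3(28.085) + 12(15.999)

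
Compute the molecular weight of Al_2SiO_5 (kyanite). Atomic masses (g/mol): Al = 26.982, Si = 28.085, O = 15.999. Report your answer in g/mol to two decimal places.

The formula mass is the sum 2×26.982 + 1×28.085 + 5×15.999.

162.04 g/mol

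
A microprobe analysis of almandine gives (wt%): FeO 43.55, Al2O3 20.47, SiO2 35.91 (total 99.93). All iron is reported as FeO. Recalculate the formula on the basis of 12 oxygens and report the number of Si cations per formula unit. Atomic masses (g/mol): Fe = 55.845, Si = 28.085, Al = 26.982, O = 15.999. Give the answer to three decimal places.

2.984 Si apfu

FeO (M=71.844): mol = 0.60617; Fe = 0.60617, O = 0.60617.
Al2O3 (M=101.961): mol = 0.20076; Al = 0.40152, O = 0.60228.
SiO2 (M=60.083): mol = 0.59767; Si = 0.59767, O = 1.19534.
ΣO = 2.40379; factor = 12/ΣO = 4.99212.
Si apfu = 0.59767 × 4.99212 = 2.984.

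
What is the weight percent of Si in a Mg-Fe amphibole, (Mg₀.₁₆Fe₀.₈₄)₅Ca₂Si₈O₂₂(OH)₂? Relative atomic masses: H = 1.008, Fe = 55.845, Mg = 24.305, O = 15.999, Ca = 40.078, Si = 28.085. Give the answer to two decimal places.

23.78 mass %

Molar mass of (Mg₀.₁₆Fe₀.₈₄)₅Ca₂Si₈O₂₂(OH)₂: 0.80×24.305 + 4.20×55.845 + 2×40.078 + 8×28.085 + 24×15.999 + 2×1.008 = 944.821 g/mol.
Mass of Si per formula unit: 8 × 28.085 = 224.680 g.
Weight fraction Si = 224.680 / 944.821 = 0.2378.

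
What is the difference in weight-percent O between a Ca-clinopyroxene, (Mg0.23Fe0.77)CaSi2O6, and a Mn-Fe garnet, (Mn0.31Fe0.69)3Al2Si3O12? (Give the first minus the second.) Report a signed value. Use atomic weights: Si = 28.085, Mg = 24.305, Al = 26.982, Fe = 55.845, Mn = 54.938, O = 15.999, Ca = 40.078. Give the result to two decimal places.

1.22 percentage points

M((Mg0.23Fe0.77)CaSi2O6) = 240.833 g/mol, so wt% O = 95.994/240.833 × 100 = 39.86%.
M((Mn0.31Fe0.69)3Al2Si3O12) = 496.898 g/mol, so wt% O = 191.988/496.898 × 100 = 38.64%.
39.86 − 38.64 = 1.22 pp.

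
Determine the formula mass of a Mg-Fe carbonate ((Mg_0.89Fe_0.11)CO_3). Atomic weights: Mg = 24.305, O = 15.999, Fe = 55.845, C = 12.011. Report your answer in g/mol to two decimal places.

87.78 g/mol

The formula mass is the sum 0.89×24.305 + 0.11×55.845 + 1×12.011 + 3×15.999.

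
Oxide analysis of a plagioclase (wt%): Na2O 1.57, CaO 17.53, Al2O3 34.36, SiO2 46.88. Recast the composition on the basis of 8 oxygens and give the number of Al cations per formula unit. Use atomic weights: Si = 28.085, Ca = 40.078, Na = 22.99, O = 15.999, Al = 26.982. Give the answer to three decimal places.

1.853 Al apfu

Na2O (M=61.979): mol = 0.02533; Na = 0.05066, O = 0.02533.
CaO (M=56.077): mol = 0.31261; Ca = 0.31261, O = 0.31261.
Al2O3 (M=101.961): mol = 0.33699; Al = 0.67398, O = 1.01097.
SiO2 (M=60.083): mol = 0.78025; Si = 0.78025, O = 1.56050.
ΣO = 2.90941; factor = 8/ΣO = 2.74970.
Al apfu = 0.67398 × 2.74970 = 1.853.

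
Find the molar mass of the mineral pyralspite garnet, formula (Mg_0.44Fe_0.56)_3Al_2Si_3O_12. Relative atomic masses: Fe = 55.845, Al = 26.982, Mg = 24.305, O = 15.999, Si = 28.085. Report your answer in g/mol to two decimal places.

456.11 g/mol

M = 1.32·24.305 + 1.68·55.845 + 2·26.982 + 3·28.085 + 12·15.999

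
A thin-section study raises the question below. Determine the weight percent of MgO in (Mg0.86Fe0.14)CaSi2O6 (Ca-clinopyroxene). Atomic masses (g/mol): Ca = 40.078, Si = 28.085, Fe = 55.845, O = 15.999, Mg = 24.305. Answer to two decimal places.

15.69 wt%

Molar mass of (Mg0.86Fe0.14)CaSi2O6 = 0.86*24.305 + 0.14*55.845 + 1*40.078 + 2*28.085 + 6*15.999 = 220.963 g/mol.
Each formula unit contains 0.86 Mg, equivalent to 0.86/1 = 0.8600 mol MgO.
M(MgO) = 1×24.305 + 1×15.999 = 40.304 g/mol.
Mass of MgO per formula unit = 0.8600 × 40.304 = 34.661 g.
MgO wt% = 34.661 / 220.963 × 100 = 15.69%.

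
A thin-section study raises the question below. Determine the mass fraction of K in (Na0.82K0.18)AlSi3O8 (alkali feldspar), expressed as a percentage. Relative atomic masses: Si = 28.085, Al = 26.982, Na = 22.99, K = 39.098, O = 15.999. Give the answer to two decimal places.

2.65 mass %

Formula mass = 0.82*22.99 + 0.18*39.098 + 1*26.982 + 3*28.085 + 8*15.999 = 265.118 g/mol, of which 7.038 g is K.
So K makes up 7.038/265.118 = 0.0265 of the mass, i.e. 2.65%.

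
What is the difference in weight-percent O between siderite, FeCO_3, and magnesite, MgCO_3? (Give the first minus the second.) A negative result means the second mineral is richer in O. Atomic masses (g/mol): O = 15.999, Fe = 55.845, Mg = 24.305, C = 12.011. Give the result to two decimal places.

First mineral: 47.997 g O in 115.853 g formula = 41.43 wt% O.
Second mineral: 47.997 g O in 84.313 g formula = 56.93 wt% O.
41.43% − 56.93% gives a difference of -15.50 percentage points.

-15.50 percentage points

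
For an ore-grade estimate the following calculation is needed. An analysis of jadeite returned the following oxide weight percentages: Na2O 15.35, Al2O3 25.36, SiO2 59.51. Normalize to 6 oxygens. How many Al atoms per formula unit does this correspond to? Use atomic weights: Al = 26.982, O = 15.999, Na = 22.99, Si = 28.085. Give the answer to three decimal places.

Na2O (M=61.979): mol = 0.24766; Na = 0.49532, O = 0.24766.
Al2O3 (M=101.961): mol = 0.24872; Al = 0.49744, O = 0.74616.
SiO2 (M=60.083): mol = 0.99046; Si = 0.99046, O = 1.98092.
ΣO = 2.97474; factor = 6/ΣO = 2.01698.
Al apfu = 0.49744 × 2.01698 = 1.003.

1.003 Al apfu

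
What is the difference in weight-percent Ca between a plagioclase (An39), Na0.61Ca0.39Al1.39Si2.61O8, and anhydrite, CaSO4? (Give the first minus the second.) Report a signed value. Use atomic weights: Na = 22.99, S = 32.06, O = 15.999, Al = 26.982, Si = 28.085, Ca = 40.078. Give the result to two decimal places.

First mineral: 15.630 g Ca in 268.453 g formula = 5.82 wt% Ca.
Second mineral: 40.078 g Ca in 136.134 g formula = 29.44 wt% Ca.
5.82% − 29.44% gives a difference of -23.62 percentage points.

-23.62 percentage points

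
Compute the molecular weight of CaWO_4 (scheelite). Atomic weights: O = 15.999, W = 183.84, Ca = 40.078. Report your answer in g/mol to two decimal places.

The formula mass is the sum 1*40.078 + 1*183.84 + 4*15.999.

287.91 g/mol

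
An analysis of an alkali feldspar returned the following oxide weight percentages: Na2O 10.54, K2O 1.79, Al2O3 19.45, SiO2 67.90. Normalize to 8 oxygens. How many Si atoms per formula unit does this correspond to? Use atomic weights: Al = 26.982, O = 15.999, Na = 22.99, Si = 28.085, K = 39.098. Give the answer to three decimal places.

10.54 wt% Na2O ÷ 61.979 g/mol = 0.17006 mol, giving 0.34012 Na and 0.17006 O.
1.79 wt% K2O ÷ 94.195 g/mol = 0.01900 mol, giving 0.03800 K and 0.01900 O.
19.45 wt% Al2O3 ÷ 101.961 g/mol = 0.19076 mol, giving 0.38152 Al and 0.57228 O.
67.90 wt% SiO2 ÷ 60.083 g/mol = 1.13010 mol, giving 1.13010 Si and 2.26020 O.
Oxygen sums to 3.02154; scaling by 8/3.02154 = 2.64766 puts the formula on 8 O.
Si: 1.13010 × 2.64766 = 2.992 atoms per formula unit.

2.992 Si apfu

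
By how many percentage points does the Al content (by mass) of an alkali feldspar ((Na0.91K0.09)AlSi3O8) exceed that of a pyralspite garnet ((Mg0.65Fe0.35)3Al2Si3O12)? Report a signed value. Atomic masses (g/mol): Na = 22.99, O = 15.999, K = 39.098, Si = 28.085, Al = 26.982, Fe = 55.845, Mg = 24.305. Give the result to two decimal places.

-2.14 percentage points

Al in (Na0.91K0.09)AlSi3O8: molar mass 263.669 g/mol; 1×26.982 = 26.982 g → 10.23 wt%.
Al in (Mg0.65Fe0.35)3Al2Si3O12: molar mass 436.239 g/mol; 2×26.982 = 53.964 g → 12.37 wt%.
Difference = 10.23 − 12.37 = -2.14 percentage points.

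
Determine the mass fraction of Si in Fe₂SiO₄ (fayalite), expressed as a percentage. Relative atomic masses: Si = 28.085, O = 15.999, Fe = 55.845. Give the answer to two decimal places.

Formula mass = 2*55.845 + 1*28.085 + 4*15.999 = 203.771 g/mol, of which 28.085 g is Si.
So Si makes up 28.085/203.771 = 0.1378 of the mass, i.e. 13.78%.

13.78 weight percent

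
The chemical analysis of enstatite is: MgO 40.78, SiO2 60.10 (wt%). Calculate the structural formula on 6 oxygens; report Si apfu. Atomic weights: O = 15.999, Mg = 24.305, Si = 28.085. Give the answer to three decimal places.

1.992 Si apfu

MgO: 40.78/40.304 = 1.01181 mol → 1.01181 mol Mg, 1.01181 mol O.
SiO2: 60.10/60.083 = 1.00028 mol → 1.00028 mol Si, 2.00056 mol O.
Total oxygen = 3.01237 mol. Normalization factor = 6/3.01237 = 1.99179.
Si per 6 O = 1.00028 × 1.99179 = 1.992.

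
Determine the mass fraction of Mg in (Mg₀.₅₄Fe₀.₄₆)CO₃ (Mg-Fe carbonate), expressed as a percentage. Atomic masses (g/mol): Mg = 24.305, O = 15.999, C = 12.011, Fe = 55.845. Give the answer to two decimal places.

M((Mg₀.₅₄Fe₀.₄₆)CO₃) = 98.821 g/mol.
Mg contributes 0.54 × 24.305 = 13.125 g per mole.
13.125/98.821 = 0.1328 → 13.28%.

13.28 mass %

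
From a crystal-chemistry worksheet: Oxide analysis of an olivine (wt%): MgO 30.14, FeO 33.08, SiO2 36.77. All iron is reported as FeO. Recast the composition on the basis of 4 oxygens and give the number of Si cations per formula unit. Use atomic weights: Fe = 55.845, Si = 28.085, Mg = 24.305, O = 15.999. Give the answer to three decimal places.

MgO (M=40.304): mol = 0.74782; Mg = 0.74782, O = 0.74782.
FeO (M=71.844): mol = 0.46044; Fe = 0.46044, O = 0.46044.
SiO2 (M=60.083): mol = 0.61199; Si = 0.61199, O = 1.22398.
ΣO = 2.43224; factor = 4/ΣO = 1.64457.
Si apfu = 0.61199 × 1.64457 = 1.006.

1.006 Si apfu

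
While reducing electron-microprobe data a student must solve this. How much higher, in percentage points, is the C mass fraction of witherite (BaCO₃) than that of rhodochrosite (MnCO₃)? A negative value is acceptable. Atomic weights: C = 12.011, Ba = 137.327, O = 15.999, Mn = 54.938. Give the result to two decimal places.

M(BaCO₃) = 197.335 g/mol, so wt% C = 12.011/197.335 × 100 = 6.09%.
M(MnCO₃) = 114.946 g/mol, so wt% C = 12.011/114.946 × 100 = 10.45%.
6.09 − 10.45 = -4.36 pp.

-4.36 percentage points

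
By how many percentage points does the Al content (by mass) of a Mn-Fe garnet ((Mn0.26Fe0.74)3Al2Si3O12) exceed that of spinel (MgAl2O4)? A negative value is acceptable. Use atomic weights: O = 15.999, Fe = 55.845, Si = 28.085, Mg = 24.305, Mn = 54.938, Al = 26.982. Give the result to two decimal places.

Al in (Mn0.26Fe0.74)3Al2Si3O12: molar mass 497.035 g/mol; 2×26.982 = 53.964 g → 10.86 wt%.
Al in MgAl2O4: molar mass 142.265 g/mol; 2×26.982 = 53.964 g → 37.93 wt%.
Difference = 10.86 − 37.93 = -27.07 percentage points.

-27.07 percentage points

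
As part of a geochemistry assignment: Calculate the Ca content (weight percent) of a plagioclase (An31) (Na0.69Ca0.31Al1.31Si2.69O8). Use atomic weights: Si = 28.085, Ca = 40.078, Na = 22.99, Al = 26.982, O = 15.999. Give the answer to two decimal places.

4.65 weight percent

Formula mass = 0.69*22.99 + 0.31*40.078 + 1.31*26.982 + 2.69*28.085 + 8*15.999 = 267.174 g/mol, of which 12.424 g is Ca.
So Ca makes up 12.424/267.174 = 0.0465 of the mass, i.e. 4.65%.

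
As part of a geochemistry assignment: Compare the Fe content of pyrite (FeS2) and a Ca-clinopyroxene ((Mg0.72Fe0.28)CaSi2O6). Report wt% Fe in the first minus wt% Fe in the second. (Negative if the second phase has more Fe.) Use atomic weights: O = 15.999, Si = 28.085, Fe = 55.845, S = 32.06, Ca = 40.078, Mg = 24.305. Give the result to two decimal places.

Fe in FeS2: molar mass 119.965 g/mol; 1×55.845 = 55.845 g → 46.55 wt%.
Fe in (Mg0.72Fe0.28)CaSi2O6: molar mass 225.378 g/mol; 0.28×55.845 = 15.637 g → 6.94 wt%.
Difference = 46.55 − 6.94 = 39.61 percentage points.

39.61 percentage points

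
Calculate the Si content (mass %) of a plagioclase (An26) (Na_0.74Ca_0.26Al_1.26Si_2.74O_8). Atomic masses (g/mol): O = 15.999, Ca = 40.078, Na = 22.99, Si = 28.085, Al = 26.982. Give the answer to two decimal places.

28.89 mass %

Molar mass of Na_0.74Ca_0.26Al_1.26Si_2.74O_8: 0.74·22.99 + 0.26·40.078 + 1.26·26.982 + 2.74·28.085 + 8·15.999 = 266.375 g/mol.
Mass of Si per formula unit: 2.74 × 28.085 = 76.953 g.
Weight fraction Si = 76.953 / 266.375 = 0.2889.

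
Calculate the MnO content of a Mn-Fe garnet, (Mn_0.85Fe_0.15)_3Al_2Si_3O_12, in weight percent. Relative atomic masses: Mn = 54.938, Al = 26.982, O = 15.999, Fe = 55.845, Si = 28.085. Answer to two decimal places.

36.51 wt%

Formula mass = 495.429 g/mol.
2.55 Mn → 2.5500 mol MnO per formula unit; M(MnO) = 70.937, so MnO mass = 180.889 g.
180.889/495.429 × 100 = 36.51 wt%.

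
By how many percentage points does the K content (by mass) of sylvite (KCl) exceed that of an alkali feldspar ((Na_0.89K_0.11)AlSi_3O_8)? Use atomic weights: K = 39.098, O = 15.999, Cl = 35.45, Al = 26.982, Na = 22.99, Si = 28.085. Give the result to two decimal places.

First mineral: 39.098 g K in 74.548 g formula = 52.45 wt% K.
Second mineral: 4.301 g K in 263.991 g formula = 1.63 wt% K.
52.45% − 1.63% gives a difference of 50.82 percentage points.

50.82 percentage points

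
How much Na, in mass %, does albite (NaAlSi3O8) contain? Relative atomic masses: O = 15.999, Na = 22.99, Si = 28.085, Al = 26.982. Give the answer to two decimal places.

Formula mass = 1*22.99 + 1*26.982 + 3*28.085 + 8*15.999 = 262.219 g/mol, of which 22.990 g is Na.
So Na makes up 22.990/262.219 = 0.0877 of the mass, i.e. 8.77%.

8.77 mass %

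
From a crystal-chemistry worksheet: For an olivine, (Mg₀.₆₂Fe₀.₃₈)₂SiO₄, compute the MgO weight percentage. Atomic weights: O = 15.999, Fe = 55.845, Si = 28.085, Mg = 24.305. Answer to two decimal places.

Formula mass = 164.661 g/mol.
1.24 Mg → 1.2400 mol MgO per formula unit; M(MgO) = 40.304, so MgO mass = 49.977 g.
49.977/164.661 × 100 = 30.35 wt%.

30.35 wt%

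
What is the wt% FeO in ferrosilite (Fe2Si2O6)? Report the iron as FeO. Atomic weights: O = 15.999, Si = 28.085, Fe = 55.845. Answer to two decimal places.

54.46 wt%

M(Fe2Si2O6) = 263.854 g/mol; M(FeO) = 71.844 g/mol.
Moles FeO per formula unit = 2 Fe ÷ 1 = 2.0000.
FeO fraction = (2.0000 × 71.844) / 263.854 = 143.688/263.854 = 0.5446.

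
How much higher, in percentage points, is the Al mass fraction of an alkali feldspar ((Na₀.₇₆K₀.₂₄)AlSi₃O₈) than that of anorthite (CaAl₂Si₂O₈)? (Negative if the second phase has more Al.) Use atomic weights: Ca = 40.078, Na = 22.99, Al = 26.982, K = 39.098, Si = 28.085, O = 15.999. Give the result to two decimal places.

-9.26 percentage points

M((Na₀.₇₆K₀.₂₄)AlSi₃O₈) = 266.085 g/mol, so wt% Al = 26.982/266.085 × 100 = 10.14%.
M(CaAl₂Si₂O₈) = 278.204 g/mol, so wt% Al = 53.964/278.204 × 100 = 19.40%.
10.14 − 19.40 = -9.26 pp.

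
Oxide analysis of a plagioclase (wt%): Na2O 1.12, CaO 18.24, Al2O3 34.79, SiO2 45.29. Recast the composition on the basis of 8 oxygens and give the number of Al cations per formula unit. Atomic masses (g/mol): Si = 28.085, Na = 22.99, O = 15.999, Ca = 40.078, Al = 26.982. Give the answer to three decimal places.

1.899 Al apfu

Na2O (M=61.979): mol = 0.01807; Na = 0.03614, O = 0.01807.
CaO (M=56.077): mol = 0.32527; Ca = 0.32527, O = 0.32527.
Al2O3 (M=101.961): mol = 0.34121; Al = 0.68242, O = 1.02363.
SiO2 (M=60.083): mol = 0.75379; Si = 0.75379, O = 1.50758.
ΣO = 2.87455; factor = 8/ΣO = 2.78304.
Al apfu = 0.68242 × 2.78304 = 1.899.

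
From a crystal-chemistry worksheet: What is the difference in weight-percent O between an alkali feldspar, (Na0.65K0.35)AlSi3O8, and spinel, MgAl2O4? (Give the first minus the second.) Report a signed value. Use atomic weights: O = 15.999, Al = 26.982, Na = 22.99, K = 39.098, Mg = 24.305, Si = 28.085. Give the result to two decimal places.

2.80 percentage points

M((Na0.65K0.35)AlSi3O8) = 267.857 g/mol, so wt% O = 127.992/267.857 × 100 = 47.78%.
M(MgAl2O4) = 142.265 g/mol, so wt% O = 63.996/142.265 × 100 = 44.98%.
47.78 − 44.98 = 2.80 pp.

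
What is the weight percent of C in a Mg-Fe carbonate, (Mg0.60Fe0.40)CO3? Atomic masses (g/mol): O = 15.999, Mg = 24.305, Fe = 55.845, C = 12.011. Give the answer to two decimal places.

12.39 mass %

Molar mass of (Mg0.60Fe0.40)CO3: 0.60*24.305 + 0.40*55.845 + 1*12.011 + 3*15.999 = 96.929 g/mol.
Mass of C per formula unit: 1 × 12.011 = 12.011 g.
Weight fraction C = 12.011 / 96.929 = 0.1239.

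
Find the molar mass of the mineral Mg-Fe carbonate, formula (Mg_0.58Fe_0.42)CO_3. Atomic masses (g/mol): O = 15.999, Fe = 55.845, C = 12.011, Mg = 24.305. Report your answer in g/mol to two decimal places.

97.56 g/mol

The formula mass is the sum 0.58·24.305 + 0.42·55.845 + 1·12.011 + 3·15.999.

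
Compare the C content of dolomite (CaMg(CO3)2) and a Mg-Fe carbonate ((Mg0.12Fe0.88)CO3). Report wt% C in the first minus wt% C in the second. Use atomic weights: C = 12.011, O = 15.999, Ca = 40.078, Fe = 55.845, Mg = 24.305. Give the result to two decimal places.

2.31 percentage points

C in CaMg(CO3)2: molar mass 184.399 g/mol; 2×12.011 = 24.022 g → 13.03 wt%.
C in (Mg0.12Fe0.88)CO3: molar mass 112.068 g/mol; 1×12.011 = 12.011 g → 10.72 wt%.
Difference = 13.03 − 10.72 = 2.31 percentage points.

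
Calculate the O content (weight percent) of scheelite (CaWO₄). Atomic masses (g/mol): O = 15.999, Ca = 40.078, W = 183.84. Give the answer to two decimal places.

22.23 weight percent

Molar mass of CaWO₄: 1*40.078 + 1*183.84 + 4*15.999 = 287.914 g/mol.
Mass of O per formula unit: 4 × 15.999 = 63.996 g.
Weight fraction O = 63.996 / 287.914 = 0.2223.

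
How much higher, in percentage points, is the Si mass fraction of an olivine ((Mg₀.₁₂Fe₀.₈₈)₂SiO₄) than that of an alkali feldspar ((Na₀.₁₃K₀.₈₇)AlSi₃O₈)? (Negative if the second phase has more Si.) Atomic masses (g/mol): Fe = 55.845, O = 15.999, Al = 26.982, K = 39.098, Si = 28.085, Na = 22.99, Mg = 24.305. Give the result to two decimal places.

-16.19 percentage points

Si in (Mg₀.₁₂Fe₀.₈₈)₂SiO₄: molar mass 196.201 g/mol; 1×28.085 = 28.085 g → 14.31 wt%.
Si in (Na₀.₁₃K₀.₈₇)AlSi₃O₈: molar mass 276.233 g/mol; 3×28.085 = 84.255 g → 30.50 wt%.
Difference = 14.31 − 30.50 = -16.19 percentage points.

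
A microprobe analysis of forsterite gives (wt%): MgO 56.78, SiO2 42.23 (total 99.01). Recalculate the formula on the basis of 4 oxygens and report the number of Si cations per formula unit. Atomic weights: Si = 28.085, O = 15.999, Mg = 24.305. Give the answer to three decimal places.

0.999 Si apfu

MgO: 56.78/40.304 = 1.40879 mol → 1.40879 mol Mg, 1.40879 mol O.
SiO2: 42.23/60.083 = 0.70286 mol → 0.70286 mol Si, 1.40572 mol O.
Total oxygen = 2.81451 mol. Normalization factor = 4/2.81451 = 1.42121.
Si per 4 O = 0.70286 × 1.42121 = 0.999.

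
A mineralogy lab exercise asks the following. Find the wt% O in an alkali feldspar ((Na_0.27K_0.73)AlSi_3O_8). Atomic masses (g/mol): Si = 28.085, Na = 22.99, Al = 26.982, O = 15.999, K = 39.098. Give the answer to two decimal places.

M((Na_0.27K_0.73)AlSi_3O_8) = 273.978 g/mol.
O contributes 8 × 15.999 = 127.992 g per mole.
127.992/273.978 = 0.4672 → 46.72%.

46.72 weight percent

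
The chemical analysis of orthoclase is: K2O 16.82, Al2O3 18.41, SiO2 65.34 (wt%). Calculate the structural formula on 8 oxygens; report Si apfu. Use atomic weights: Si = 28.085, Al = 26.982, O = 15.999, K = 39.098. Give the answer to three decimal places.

K2O (M=94.195): mol = 0.17857; K = 0.35714, O = 0.17857.
Al2O3 (M=101.961): mol = 0.18056; Al = 0.36112, O = 0.54168.
SiO2 (M=60.083): mol = 1.08750; Si = 1.08750, O = 2.17500.
ΣO = 2.89525; factor = 8/ΣO = 2.76315.
Si apfu = 1.08750 × 2.76315 = 3.005.

3.005 Si apfu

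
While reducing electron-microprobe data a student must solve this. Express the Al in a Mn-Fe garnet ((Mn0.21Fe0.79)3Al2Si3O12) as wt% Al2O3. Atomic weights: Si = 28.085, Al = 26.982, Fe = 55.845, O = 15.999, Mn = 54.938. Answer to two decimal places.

Molar mass of (Mn0.21Fe0.79)3Al2Si3O12 = 0.63×54.938 + 2.37×55.845 + 2×26.982 + 3×28.085 + 12×15.999 = 497.171 g/mol.
Each formula unit contains 2 Al, equivalent to 2/2 = 1.0000 mol Al2O3.
M(Al2O3) = 2×26.982 + 3×15.999 = 101.961 g/mol.
Mass of Al2O3 per formula unit = 1.0000 × 101.961 = 101.961 g.
Al2O3 wt% = 101.961 / 497.171 × 100 = 20.51%.

20.51 wt%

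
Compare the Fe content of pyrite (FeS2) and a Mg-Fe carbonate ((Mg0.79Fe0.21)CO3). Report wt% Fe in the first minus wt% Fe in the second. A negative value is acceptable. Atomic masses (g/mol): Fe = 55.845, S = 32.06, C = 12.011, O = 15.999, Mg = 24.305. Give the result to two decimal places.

33.65 percentage points

Fe in FeS2: molar mass 119.965 g/mol; 1×55.845 = 55.845 g → 46.55 wt%.
Fe in (Mg0.79Fe0.21)CO3: molar mass 90.936 g/mol; 0.21×55.845 = 11.727 g → 12.90 wt%.
Difference = 46.55 − 12.90 = 33.65 percentage points.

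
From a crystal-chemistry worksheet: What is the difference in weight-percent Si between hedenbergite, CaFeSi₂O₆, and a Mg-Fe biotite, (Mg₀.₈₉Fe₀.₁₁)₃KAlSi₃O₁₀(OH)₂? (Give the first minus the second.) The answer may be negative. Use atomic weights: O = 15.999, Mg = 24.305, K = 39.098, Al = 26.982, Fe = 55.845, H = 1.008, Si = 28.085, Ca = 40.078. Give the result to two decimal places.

M(CaFeSi₂O₆) = 248.087 g/mol, so wt% Si = 56.170/248.087 × 100 = 22.64%.
M((Mg₀.₈₉Fe₀.₁₁)₃KAlSi₃O₁₀(OH)₂) = 427.662 g/mol, so wt% Si = 84.255/427.662 × 100 = 19.70%.
22.64 − 19.70 = 2.94 pp.

2.94 percentage points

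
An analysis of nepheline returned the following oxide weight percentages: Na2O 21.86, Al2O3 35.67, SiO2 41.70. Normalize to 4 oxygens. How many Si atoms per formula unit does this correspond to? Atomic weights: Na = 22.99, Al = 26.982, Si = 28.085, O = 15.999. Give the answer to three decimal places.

Na2O (M=61.979): mol = 0.35270; Na = 0.70540, O = 0.35270.
Al2O3 (M=101.961): mol = 0.34984; Al = 0.69968, O = 1.04952.
SiO2 (M=60.083): mol = 0.69404; Si = 0.69404, O = 1.38808.
ΣO = 2.79030; factor = 4/ΣO = 1.43354.
Si apfu = 0.69404 × 1.43354 = 0.995.

0.995 Si apfu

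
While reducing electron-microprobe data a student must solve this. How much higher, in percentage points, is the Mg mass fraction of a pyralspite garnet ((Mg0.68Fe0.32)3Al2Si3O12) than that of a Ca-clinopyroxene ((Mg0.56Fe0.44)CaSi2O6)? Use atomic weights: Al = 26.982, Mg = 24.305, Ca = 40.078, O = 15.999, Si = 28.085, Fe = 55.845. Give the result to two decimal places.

5.53 percentage points

M((Mg0.68Fe0.32)3Al2Si3O12) = 433.400 g/mol, so wt% Mg = 49.582/433.400 × 100 = 11.44%.
M((Mg0.56Fe0.44)CaSi2O6) = 230.425 g/mol, so wt% Mg = 13.611/230.425 × 100 = 5.91%.
11.44 − 5.91 = 5.53 pp.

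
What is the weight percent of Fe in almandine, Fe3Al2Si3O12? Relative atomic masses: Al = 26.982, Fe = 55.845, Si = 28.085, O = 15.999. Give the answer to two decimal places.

33.66 wt%

Formula mass = 3*55.845 + 2*26.982 + 3*28.085 + 12*15.999 = 497.742 g/mol, of which 167.535 g is Fe.
So Fe makes up 167.535/497.742 = 0.3366 of the mass, i.e. 33.66%.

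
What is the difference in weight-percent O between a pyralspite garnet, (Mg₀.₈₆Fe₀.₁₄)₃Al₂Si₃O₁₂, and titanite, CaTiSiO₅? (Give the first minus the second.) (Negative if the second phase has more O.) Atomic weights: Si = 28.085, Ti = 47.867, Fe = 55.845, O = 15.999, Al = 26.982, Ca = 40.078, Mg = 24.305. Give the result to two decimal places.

First mineral: 191.988 g O in 416.369 g formula = 46.11 wt% O.
Second mineral: 79.995 g O in 196.025 g formula = 40.81 wt% O.
46.11% − 40.81% gives a difference of 5.30 percentage points.

5.30 percentage points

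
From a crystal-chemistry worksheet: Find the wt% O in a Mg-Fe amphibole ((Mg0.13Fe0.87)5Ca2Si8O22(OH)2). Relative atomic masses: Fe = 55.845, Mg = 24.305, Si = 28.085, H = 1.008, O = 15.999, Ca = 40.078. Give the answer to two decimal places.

Formula mass = 0.65×24.305 + 4.35×55.845 + 2×40.078 + 8×28.085 + 24×15.999 + 2×1.008 = 949.552 g/mol, of which 383.976 g is O.
So O makes up 383.976/949.552 = 0.4044 of the mass, i.e. 40.44%.

40.44 mass %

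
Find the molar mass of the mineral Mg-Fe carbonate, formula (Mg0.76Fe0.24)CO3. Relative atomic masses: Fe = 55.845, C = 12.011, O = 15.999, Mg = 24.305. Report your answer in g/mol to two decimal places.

M = 0.76·24.305 + 0.24·55.845 + 1·12.011 + 3·15.999

91.88 g/mol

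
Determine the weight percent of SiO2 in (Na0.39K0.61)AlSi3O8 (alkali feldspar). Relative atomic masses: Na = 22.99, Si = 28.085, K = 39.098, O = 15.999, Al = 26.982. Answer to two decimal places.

Formula mass = 272.045 g/mol.
3 Si → 3.0000 mol SiO2 per formula unit; M(SiO2) = 60.083, so SiO2 mass = 180.249 g.
180.249/272.045 × 100 = 66.26 wt%.

66.26 wt%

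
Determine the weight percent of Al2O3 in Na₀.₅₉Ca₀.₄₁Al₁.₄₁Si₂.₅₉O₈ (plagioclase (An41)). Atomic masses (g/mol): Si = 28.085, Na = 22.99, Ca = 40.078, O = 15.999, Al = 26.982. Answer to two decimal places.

Formula mass = 268.773 g/mol.
1.41 Al → 0.7050 mol Al2O3 per formula unit; M(Al2O3) = 101.961, so Al2O3 mass = 71.883 g.
71.883/268.773 × 100 = 26.74 wt%.

26.74 wt%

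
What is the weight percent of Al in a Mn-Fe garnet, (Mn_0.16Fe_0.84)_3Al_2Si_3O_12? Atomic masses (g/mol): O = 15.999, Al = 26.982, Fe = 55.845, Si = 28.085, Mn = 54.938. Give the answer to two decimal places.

M((Mn_0.16Fe_0.84)_3Al_2Si_3O_12) = 497.307 g/mol.
Al contributes 2 × 26.982 = 53.964 g per mole.
53.964/497.307 = 0.1085 → 10.85%.

10.85 wt%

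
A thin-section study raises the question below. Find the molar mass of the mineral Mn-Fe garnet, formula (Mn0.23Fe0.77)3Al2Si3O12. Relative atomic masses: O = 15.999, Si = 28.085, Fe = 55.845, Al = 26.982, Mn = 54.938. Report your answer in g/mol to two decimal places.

497.12 g/mol

M = 0.69·54.938 + 2.31·55.845 + 2·26.982 + 3·28.085 + 12·15.999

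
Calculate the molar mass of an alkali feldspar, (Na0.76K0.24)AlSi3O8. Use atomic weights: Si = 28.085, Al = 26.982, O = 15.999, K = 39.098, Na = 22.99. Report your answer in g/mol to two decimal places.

The formula mass is the sum 0.76·22.99 + 0.24·39.098 + 1·26.982 + 3·28.085 + 8·15.999.

266.08 g/mol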